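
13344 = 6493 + 6851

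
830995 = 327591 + 503404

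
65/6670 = 13/1334 = 0.01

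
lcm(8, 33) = 264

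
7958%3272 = 1414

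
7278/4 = 1819 + 1/2 = 1819.50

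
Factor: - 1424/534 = - 2^3*3^ ( - 1) = - 8/3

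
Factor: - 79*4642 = - 2^1 * 11^1*79^1*211^1 =- 366718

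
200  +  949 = 1149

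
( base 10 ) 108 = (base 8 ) 154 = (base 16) 6C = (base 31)3F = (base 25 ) 48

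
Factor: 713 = 23^1  *31^1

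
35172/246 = 5862/41  =  142.98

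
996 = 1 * 996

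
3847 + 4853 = 8700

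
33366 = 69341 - 35975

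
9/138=3/46 = 0.07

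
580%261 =58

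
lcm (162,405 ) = 810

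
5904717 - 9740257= -3835540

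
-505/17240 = - 101/3448 = -0.03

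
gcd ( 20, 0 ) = 20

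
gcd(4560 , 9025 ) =95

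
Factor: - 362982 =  - 2^1*3^1*60497^1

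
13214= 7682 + 5532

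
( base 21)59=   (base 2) 1110010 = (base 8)162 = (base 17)6C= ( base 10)114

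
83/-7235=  - 1 + 7152/7235 = - 0.01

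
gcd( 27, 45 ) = 9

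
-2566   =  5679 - 8245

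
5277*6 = 31662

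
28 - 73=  - 45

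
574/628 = 287/314= 0.91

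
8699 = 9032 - 333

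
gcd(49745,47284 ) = 1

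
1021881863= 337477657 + 684404206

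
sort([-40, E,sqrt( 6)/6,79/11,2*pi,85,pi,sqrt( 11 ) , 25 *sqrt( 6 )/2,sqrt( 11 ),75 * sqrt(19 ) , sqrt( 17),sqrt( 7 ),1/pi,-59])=[ - 59, - 40,1/pi , sqrt( 6 ) /6,sqrt(7), E,pi,sqrt( 11),sqrt( 11), sqrt (17 ), 2 * pi,79/11,25 * sqrt( 6 ) /2, 85,75 * sqrt( 19 ) ]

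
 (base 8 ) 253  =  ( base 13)102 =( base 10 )171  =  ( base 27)69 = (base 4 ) 2223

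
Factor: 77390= 2^1 *5^1*71^1*109^1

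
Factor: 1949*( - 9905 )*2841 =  - 3^1*5^1* 7^1 * 283^1*947^1*1949^1 = - 54845064645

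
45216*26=1175616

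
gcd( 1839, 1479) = 3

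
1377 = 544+833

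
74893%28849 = 17195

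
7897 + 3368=11265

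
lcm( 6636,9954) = 19908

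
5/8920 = 1/1784 = 0.00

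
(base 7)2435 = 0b1110001100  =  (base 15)408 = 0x38c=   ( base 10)908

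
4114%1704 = 706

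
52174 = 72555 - 20381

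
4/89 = 4/89 =0.04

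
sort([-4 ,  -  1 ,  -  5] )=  [  -  5 ,  -  4,- 1]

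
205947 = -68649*( - 3 )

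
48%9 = 3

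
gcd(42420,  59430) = 210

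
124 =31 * 4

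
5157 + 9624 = 14781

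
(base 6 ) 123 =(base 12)43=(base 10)51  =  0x33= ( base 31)1k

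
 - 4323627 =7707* ( - 561 )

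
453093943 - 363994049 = 89099894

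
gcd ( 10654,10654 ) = 10654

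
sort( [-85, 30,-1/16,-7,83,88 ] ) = [-85, - 7 , - 1/16,  30, 83,88]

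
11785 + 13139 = 24924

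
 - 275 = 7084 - 7359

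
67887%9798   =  9099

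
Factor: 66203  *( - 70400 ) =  - 4660691200 = - 2^8 *5^2 * 11^1*239^1 * 277^1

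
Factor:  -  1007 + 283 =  -724 =- 2^2*181^1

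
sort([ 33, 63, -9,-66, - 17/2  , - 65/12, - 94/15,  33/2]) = [ - 66, - 9, - 17/2, - 94/15, - 65/12 , 33/2 , 33,63] 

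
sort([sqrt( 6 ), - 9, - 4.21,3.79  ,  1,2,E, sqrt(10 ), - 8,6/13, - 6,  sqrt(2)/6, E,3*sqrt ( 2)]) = [ - 9,-8, - 6,-4.21,sqrt ( 2) /6,6/13, 1,2,sqrt( 6),E,E,sqrt( 10) , 3.79, 3*sqrt ( 2)]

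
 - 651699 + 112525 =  - 539174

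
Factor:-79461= - 3^6*109^1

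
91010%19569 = 12734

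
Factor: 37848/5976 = 19/3 = 3^( - 1 ) * 19^1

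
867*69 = 59823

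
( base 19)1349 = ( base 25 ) cl2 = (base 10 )8027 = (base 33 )7C8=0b1111101011011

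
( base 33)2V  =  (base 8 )141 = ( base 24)41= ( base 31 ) 34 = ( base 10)97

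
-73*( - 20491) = 1495843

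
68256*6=409536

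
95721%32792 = 30137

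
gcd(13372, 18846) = 2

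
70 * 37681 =2637670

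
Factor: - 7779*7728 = - 60116112 =-2^4*3^2  *  7^1*23^1*2593^1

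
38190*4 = 152760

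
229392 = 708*324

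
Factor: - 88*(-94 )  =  8272 = 2^4*11^1*47^1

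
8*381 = 3048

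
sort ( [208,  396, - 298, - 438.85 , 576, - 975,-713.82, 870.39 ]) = [-975, - 713.82,-438.85,- 298,  208 , 396, 576, 870.39 ] 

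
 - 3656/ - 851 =4+252/851=4.30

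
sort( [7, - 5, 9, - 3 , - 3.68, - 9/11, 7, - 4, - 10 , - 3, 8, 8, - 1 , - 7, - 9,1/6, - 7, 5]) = [ - 10,- 9,-7 , - 7,-5,-4,-3.68 , - 3 , - 3, - 1, - 9/11,  1/6,5, 7, 7, 8 , 8 , 9]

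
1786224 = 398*4488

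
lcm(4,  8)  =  8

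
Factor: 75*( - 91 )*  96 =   -  655200= - 2^5*3^2*5^2 * 7^1*13^1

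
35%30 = 5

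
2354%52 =14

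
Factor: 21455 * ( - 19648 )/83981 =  - 2^6*5^1*7^1*137^( - 1)*307^1 = -687680/137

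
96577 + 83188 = 179765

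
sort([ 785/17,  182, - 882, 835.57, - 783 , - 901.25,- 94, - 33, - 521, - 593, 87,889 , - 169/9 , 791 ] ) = [ - 901.25, - 882,- 783, - 593, - 521, - 94, - 33, - 169/9, 785/17 , 87, 182,791, 835.57, 889]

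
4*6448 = 25792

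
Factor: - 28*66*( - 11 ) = 20328 = 2^3 * 3^1 * 7^1*11^2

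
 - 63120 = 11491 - 74611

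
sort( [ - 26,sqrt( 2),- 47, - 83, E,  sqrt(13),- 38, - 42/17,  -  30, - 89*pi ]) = [-89*pi, - 83,- 47,-38,-30,-26,-42/17,sqrt(2), E,sqrt( 13)]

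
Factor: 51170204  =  2^2*17^1*752503^1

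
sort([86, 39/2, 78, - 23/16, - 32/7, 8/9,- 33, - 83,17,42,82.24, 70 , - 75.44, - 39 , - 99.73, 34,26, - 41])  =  [ - 99.73,-83, - 75.44, - 41,  -  39,  -  33,-32/7, - 23/16, 8/9, 17, 39/2, 26, 34,  42,70, 78, 82.24, 86]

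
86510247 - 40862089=45648158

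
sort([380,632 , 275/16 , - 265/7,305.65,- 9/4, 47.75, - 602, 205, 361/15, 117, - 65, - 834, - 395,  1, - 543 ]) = [ - 834,  -  602 , - 543, - 395,-65, - 265/7, - 9/4, 1, 275/16,361/15,47.75 , 117, 205,305.65 , 380,632]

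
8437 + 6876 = 15313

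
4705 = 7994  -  3289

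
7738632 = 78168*99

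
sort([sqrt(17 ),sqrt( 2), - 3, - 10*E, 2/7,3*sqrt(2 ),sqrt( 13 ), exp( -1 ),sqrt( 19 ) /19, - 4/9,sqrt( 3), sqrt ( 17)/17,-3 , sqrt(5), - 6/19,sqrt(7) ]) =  [ - 10*E, - 3, - 3, - 4/9, - 6/19,sqrt( 19)/19, sqrt(17 ) /17,2/7,exp( - 1 ),sqrt( 2), sqrt( 3), sqrt( 5),sqrt( 7 ),sqrt (13),sqrt(17), 3*sqrt( 2)]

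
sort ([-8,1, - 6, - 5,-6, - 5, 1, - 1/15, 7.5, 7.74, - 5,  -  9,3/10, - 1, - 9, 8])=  [ - 9,-9, - 8, - 6, - 6, - 5, - 5, - 5, - 1, - 1/15, 3/10,1,1, 7.5, 7.74, 8] 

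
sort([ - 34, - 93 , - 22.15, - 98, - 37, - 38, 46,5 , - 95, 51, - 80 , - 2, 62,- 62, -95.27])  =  [ - 98, - 95.27,-95, - 93 , - 80, - 62, - 38, - 37, - 34, - 22.15 , - 2, 5, 46, 51,  62 ] 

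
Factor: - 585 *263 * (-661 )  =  101698155 = 3^2*5^1*13^1*263^1*661^1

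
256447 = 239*1073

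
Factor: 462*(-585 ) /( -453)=2^1*3^2 * 5^1*7^1* 11^1* 13^1*151^(-1 ) = 90090/151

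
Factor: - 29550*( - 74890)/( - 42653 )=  - 2^2*3^1*5^3*13^(-1)*17^( - 1)*193^( - 1 ) *197^1*7489^1=-2212999500/42653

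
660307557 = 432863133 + 227444424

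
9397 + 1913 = 11310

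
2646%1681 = 965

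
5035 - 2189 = 2846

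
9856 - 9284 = 572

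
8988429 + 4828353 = 13816782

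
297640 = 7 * 42520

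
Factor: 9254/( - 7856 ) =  -4627/3928 =-2^( -3 )*7^1*491^( - 1 )*661^1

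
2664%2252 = 412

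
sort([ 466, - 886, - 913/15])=[ - 886, - 913/15,466 ] 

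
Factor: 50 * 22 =1100 = 2^2*5^2*11^1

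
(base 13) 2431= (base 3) 21000021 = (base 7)20620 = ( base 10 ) 5110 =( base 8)11766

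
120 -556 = - 436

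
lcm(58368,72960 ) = 291840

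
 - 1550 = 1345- 2895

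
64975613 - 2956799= 62018814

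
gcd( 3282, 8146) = 2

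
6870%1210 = 820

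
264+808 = 1072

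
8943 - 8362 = 581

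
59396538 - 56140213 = 3256325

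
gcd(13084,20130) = 2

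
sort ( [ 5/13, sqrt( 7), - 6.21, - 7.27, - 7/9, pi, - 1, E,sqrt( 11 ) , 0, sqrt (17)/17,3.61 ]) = [ - 7.27 ,-6.21, - 1, - 7/9,  0,sqrt (17 )/17,5/13,sqrt ( 7 ), E, pi,sqrt(11 ),3.61 ]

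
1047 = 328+719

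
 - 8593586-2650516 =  - 11244102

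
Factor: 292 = 2^2*73^1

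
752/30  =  376/15 = 25.07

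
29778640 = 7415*4016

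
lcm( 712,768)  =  68352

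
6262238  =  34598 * 181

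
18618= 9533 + 9085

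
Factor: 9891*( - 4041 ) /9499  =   - 5709933/1357 = - 3^4*23^ ( - 1)*59^( - 1)*157^1*449^1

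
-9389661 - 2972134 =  - 12361795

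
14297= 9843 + 4454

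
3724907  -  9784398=-6059491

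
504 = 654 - 150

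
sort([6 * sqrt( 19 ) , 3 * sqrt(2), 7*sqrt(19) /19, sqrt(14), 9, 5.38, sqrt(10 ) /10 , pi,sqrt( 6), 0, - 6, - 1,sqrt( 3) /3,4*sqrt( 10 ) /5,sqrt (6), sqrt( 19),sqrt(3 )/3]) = [ - 6, - 1,  0, sqrt( 10 ) /10, sqrt(  3)/3 , sqrt(3 )/3, 7*sqrt ( 19 )/19, sqrt( 6 ) , sqrt( 6),  4*sqrt( 10)/5,pi , sqrt( 14),3*sqrt( 2),sqrt(19),5.38,9 , 6*sqrt(19) ]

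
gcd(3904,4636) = 244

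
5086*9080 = 46180880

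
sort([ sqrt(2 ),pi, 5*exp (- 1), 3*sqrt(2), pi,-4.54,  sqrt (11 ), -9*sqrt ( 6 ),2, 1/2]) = [-9*sqrt ( 6 ), - 4.54,  1/2, sqrt( 2),5*exp( - 1), 2, pi,pi, sqrt( 11),3* sqrt( 2 )]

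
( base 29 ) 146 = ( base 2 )1111000011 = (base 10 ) 963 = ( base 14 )4cb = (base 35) ri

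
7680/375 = 20 + 12/25=20.48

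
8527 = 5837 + 2690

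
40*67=2680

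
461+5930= 6391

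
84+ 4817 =4901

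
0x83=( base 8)203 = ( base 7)245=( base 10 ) 131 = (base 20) 6B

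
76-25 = 51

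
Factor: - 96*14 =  - 2^6*3^1*7^1 = - 1344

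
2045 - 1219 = 826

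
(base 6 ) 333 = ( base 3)11210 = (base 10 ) 129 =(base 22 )5j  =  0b10000001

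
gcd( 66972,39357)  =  3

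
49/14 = 3 + 1/2 =3.50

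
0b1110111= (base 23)54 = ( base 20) 5j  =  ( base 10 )119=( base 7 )230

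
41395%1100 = 695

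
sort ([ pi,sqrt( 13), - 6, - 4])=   [ - 6, - 4, pi,sqrt( 13 )]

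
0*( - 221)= 0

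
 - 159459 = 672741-832200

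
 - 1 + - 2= - 3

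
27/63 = 3/7 = 0.43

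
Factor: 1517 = 37^1*41^1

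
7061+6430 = 13491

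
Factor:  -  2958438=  - 2^1*3^1*7^1*70439^1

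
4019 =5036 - 1017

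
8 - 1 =7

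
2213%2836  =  2213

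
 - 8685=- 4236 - 4449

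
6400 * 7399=47353600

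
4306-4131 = 175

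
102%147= 102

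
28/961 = 28/961 = 0.03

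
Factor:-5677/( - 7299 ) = 7/9 = 3^(-2 )*7^1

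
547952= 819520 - 271568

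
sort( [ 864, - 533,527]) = [  -  533, 527,864]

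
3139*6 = 18834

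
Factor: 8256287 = 13^1*23^1 * 53^1*521^1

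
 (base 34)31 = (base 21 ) 4J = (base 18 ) 5d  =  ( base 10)103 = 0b1100111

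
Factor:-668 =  - 2^2*167^1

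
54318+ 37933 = 92251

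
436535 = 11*39685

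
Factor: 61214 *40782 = 2496429348= 2^2*3^1*7^1 * 127^1*241^1*971^1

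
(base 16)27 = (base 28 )1b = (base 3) 1110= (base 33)16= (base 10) 39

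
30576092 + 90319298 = 120895390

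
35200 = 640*55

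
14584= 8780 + 5804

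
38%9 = 2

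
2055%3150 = 2055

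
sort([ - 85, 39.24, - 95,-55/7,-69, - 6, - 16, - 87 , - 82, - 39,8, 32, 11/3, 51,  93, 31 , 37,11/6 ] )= [ - 95,-87, - 85, - 82, - 69, - 39, - 16, - 55/7,-6,  11/6 , 11/3 , 8,31,32,  37,39.24,51,93]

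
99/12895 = 99/12895 = 0.01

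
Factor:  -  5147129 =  - 13^1*317^1*1249^1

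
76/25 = 3+1/25 = 3.04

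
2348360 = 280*8387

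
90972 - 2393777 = - 2302805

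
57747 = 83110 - 25363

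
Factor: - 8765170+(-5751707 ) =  - 14516877 = - 3^1*227^1*21317^1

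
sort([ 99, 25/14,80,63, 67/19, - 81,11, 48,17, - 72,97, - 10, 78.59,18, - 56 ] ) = [ - 81,-72,-56,-10, 25/14, 67/19, 11, 17, 18, 48, 63,78.59, 80 , 97,99 ] 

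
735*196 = 144060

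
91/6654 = 91/6654 = 0.01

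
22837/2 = 22837/2 = 11418.50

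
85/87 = 85/87 = 0.98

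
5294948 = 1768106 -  -3526842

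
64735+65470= 130205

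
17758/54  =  328 + 23/27= 328.85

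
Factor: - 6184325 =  - 5^2*7^1* 35339^1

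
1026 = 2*513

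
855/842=1 + 13/842 = 1.02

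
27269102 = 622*43841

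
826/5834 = 413/2917=0.14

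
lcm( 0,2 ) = 0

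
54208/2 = 27104=27104.00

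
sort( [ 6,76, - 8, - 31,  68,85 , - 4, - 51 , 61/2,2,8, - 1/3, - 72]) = [-72,-51, - 31, - 8,-4, - 1/3,2,6,8,61/2,  68,76,85] 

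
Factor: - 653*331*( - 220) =47551460 = 2^2*5^1*11^1*331^1*653^1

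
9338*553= 5163914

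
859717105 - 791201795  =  68515310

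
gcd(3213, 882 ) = 63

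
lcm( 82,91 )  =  7462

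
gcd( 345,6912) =3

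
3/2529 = 1/843 = 0.00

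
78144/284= 275 + 11/71 = 275.15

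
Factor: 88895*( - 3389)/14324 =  - 301265155/14324 = -2^( - 2)*5^1*23^1*773^1 * 3389^1*3581^ ( - 1)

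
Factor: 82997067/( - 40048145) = - 3^1*5^( - 1)* 8009629^ (-1 )*27665689^1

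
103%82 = 21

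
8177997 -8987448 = - 809451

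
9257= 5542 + 3715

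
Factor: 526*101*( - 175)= - 9297050 = - 2^1*5^2*7^1*101^1*263^1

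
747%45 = 27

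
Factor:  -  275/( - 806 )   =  2^(- 1 )*5^2*11^1*13^ ( - 1 )*31^ ( - 1 )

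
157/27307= 157/27307 = 0.01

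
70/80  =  7/8 =0.88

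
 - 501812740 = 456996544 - 958809284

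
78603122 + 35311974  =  113915096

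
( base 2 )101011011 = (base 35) 9W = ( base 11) 296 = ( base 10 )347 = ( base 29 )BS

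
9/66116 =9/66116 = 0.00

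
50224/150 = 334 + 62/75 = 334.83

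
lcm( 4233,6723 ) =114291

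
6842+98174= 105016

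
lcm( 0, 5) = 0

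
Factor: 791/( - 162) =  -2^(-1)*3^( - 4 )*7^1*113^1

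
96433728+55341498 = 151775226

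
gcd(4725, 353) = 1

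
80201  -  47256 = 32945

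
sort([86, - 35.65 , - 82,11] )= [ - 82, - 35.65,11, 86]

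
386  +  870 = 1256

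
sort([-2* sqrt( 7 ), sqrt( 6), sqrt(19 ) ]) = [-2*sqrt (7),sqrt ( 6),sqrt(19 )]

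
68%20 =8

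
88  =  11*8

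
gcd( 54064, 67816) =8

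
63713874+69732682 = 133446556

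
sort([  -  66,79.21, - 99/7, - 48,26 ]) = [ - 66 ,-48,-99/7, 26,79.21 ]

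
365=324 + 41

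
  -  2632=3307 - 5939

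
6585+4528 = 11113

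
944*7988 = 7540672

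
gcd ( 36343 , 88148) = 1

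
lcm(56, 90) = 2520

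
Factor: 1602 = 2^1*3^2*89^1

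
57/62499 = 19/20833 = 0.00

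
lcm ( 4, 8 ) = 8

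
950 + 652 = 1602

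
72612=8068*9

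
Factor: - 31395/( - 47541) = 5^1*7^1*53^ (-1) = 35/53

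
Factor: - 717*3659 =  - 2623503 = -3^1*239^1*3659^1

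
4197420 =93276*45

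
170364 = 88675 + 81689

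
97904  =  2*48952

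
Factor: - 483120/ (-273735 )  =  976/553= 2^4 * 7^( - 1)*61^1*79^( - 1) 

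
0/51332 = 0 = 0.00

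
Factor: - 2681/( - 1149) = 7/3 = 3^( - 1)*7^1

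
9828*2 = 19656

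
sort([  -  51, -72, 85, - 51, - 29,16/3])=[ - 72, - 51, - 51, - 29,16/3, 85] 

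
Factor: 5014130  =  2^1* 5^1*11^1*79^1*577^1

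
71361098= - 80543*(  -  886)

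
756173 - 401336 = 354837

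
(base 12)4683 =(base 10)7875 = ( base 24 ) dg3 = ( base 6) 100243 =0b1111011000011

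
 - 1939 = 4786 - 6725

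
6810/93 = 73+ 7/31 = 73.23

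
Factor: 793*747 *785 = 3^2*5^1*13^1*  61^1 * 83^1*157^1 = 465011235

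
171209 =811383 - 640174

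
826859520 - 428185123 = 398674397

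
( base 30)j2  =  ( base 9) 705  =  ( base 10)572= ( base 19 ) 1b2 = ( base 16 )23c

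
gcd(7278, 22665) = 3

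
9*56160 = 505440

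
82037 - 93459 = -11422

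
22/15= 1 + 7/15 =1.47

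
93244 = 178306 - 85062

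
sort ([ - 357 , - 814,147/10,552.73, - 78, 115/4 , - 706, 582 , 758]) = [  -  814, - 706,  -  357,-78 , 147/10, 115/4,552.73,582,758]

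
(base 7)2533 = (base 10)955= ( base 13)586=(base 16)3BB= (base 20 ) 27f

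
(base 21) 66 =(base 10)132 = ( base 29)4G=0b10000100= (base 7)246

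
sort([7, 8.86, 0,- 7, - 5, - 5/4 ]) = [-7,  -  5,-5/4, 0, 7,8.86]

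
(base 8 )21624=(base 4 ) 2032110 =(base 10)9108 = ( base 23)h50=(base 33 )8C0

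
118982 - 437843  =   - 318861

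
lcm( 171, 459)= 8721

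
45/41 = 1+4/41 = 1.10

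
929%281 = 86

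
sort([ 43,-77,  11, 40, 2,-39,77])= [-77, - 39, 2, 11, 40, 43, 77 ]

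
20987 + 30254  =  51241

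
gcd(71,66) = 1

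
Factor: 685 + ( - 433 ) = 252 = 2^2 * 3^2*7^1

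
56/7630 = 4/545 = 0.01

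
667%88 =51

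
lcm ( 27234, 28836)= 490212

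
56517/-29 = -56517/29  =  - 1948.86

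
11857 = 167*71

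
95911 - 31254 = 64657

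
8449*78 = 659022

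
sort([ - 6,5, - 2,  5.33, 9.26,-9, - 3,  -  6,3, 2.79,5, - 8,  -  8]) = [ - 9, - 8, - 8, - 6, - 6,-3, - 2, 2.79, 3  ,  5, 5, 5.33,9.26]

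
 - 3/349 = -1+346/349  =  -0.01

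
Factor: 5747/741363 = 1/129 = 3^( - 1)*43^(-1 ) 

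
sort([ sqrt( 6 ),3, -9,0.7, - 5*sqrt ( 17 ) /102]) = [-9, - 5*sqrt (17) /102,0.7,sqrt( 6 ), 3]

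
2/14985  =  2/14985= 0.00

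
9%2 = 1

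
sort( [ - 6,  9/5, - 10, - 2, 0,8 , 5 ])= [ - 10, - 6, - 2, 0,  9/5, 5,8 ]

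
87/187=87/187 =0.47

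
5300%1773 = 1754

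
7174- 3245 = 3929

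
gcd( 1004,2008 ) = 1004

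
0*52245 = 0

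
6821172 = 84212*81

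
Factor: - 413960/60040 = - 19^ (  -  1)*131^1 = -131/19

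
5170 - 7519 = - 2349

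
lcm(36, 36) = 36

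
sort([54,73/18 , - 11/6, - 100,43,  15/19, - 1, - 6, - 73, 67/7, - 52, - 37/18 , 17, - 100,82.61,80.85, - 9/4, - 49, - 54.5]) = [ - 100,  -  100, - 73, - 54.5, - 52, - 49  ,-6, - 9/4, - 37/18, - 11/6, - 1,15/19,73/18,67/7, 17,43,54,80.85, 82.61]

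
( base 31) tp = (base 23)1H4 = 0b1110011100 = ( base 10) 924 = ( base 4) 32130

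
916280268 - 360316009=555964259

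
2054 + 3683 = 5737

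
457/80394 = 457/80394 = 0.01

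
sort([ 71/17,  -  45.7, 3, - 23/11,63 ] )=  [ - 45.7,-23/11, 3,71/17,63]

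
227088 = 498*456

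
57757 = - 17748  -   - 75505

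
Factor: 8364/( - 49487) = - 12/71=- 2^2* 3^1* 71^( - 1 ) 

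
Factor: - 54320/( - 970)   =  2^3*7^1= 56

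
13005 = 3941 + 9064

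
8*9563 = 76504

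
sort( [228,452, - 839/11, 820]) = [  -  839/11,228 , 452,820 ] 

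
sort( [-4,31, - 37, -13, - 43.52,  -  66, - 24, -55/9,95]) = [-66, -43.52, - 37, - 24, - 13,-55/9, - 4,31 , 95]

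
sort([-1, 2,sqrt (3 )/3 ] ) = [ - 1, sqrt ( 3) /3,2]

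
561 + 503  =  1064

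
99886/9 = 99886/9 = 11098.44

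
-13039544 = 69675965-82715509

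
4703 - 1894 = 2809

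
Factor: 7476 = 2^2*3^1*7^1*89^1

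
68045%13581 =140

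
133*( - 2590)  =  -344470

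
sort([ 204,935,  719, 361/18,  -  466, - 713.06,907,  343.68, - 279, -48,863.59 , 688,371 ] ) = [ - 713.06,-466,-279, - 48, 361/18,204 , 343.68, 371, 688, 719,863.59, 907,935]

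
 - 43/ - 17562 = 43/17562 = 0.00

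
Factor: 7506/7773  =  2^1 *3^2*139^1*2591^ (  -  1)= 2502/2591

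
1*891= 891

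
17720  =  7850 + 9870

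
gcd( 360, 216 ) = 72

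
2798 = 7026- 4228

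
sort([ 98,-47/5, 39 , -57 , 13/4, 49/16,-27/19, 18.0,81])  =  [-57, - 47/5, - 27/19,49/16 , 13/4,18.0,39,81, 98]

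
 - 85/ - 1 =85/1= 85.00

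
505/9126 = 505/9126= 0.06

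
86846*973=84501158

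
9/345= 3/115  =  0.03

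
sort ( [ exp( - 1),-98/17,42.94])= [ - 98/17,exp( - 1 ), 42.94 ]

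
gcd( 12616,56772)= 6308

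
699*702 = 490698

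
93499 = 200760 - 107261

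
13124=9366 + 3758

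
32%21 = 11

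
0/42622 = 0 = 0.00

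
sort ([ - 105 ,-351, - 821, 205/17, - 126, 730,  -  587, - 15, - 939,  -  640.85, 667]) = [ - 939, - 821, - 640.85,- 587,-351,-126, - 105, - 15,205/17,  667,  730] 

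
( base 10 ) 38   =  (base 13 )2c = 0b100110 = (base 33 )15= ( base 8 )46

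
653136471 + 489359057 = 1142495528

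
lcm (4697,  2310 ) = 140910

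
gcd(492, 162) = 6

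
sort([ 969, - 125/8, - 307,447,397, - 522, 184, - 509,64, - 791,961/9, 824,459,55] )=[ - 791, - 522, - 509, - 307, - 125/8,55,  64,961/9,184,397,447,459,824, 969]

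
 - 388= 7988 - 8376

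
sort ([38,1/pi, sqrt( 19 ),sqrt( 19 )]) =[ 1/pi, sqrt ( 19),sqrt (19), 38]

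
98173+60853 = 159026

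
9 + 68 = 77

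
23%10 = 3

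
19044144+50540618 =69584762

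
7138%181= 79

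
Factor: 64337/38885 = 5^(-1)*7^1*11^(-1)*13^1 = 91/55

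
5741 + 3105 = 8846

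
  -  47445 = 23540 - 70985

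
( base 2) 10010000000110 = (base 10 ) 9222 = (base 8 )22006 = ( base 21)KJ3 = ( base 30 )A7C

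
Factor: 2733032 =2^3*341629^1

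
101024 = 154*656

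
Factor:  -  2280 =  - 2^3*3^1*5^1*19^1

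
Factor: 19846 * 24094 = 478169524 = 2^2 *7^1*1721^1*9923^1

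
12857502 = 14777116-1919614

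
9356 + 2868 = 12224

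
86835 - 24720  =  62115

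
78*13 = 1014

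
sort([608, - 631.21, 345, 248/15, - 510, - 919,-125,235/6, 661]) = [ - 919, - 631.21,-510,-125, 248/15, 235/6, 345, 608,661]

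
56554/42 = 28277/21 = 1346.52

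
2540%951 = 638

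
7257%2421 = 2415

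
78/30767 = 78/30767=0.00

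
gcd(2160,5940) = 540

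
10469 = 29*361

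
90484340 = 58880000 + 31604340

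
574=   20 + 554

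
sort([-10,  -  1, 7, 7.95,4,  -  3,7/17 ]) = [-10, - 3, - 1 , 7/17 , 4, 7, 7.95 ]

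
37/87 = 37/87 = 0.43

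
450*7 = 3150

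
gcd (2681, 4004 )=7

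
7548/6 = 1258 = 1258.00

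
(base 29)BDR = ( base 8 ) 22667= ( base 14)3739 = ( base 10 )9655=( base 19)17E3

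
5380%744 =172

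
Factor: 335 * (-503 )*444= - 74816220 = - 2^2*3^1*5^1 *37^1 * 67^1*503^1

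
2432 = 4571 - 2139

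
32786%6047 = 2551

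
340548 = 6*56758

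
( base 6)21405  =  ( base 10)2957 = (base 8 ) 5615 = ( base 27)41E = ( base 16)B8D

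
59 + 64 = 123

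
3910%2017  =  1893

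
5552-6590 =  -1038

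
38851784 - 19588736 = 19263048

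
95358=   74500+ 20858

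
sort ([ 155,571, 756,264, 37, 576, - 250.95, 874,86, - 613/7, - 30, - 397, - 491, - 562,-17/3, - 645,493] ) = [-645, - 562, - 491, - 397, - 250.95, - 613/7, -30 , - 17/3,37,  86, 155,264,493,571,576, 756, 874] 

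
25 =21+4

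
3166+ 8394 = 11560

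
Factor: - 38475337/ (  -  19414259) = 97^(-1)*233^( - 1)*859^( - 1 )*38475337^1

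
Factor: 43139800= 2^3*5^2*11^1 * 19609^1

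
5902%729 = 70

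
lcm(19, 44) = 836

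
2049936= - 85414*( - 24 )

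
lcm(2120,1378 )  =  27560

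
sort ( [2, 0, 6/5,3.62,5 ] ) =[ 0, 6/5, 2, 3.62, 5]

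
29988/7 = 4284  =  4284.00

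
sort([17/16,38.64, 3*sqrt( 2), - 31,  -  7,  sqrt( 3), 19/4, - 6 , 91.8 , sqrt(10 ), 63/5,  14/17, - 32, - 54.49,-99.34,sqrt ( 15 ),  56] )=[ - 99.34,-54.49 ,-32, - 31,-7, - 6 , 14/17 , 17/16,sqrt( 3 ) , sqrt( 10),sqrt( 15 ), 3*sqrt( 2 ),19/4,63/5,  38.64  ,  56,  91.8]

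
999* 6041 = 6034959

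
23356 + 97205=120561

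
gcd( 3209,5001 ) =1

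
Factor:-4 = - 2^2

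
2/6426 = 1/3213=0.00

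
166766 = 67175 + 99591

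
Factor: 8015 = 5^1 * 7^1*229^1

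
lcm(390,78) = 390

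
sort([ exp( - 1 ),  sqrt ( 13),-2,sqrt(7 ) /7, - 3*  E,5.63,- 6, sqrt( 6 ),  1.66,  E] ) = [ - 3*E, - 6, - 2, exp( -1 ), sqrt( 7 ) /7, 1.66 , sqrt ( 6),E, sqrt( 13),5.63]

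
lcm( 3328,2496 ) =9984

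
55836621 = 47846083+7990538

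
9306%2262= 258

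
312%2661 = 312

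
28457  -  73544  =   -45087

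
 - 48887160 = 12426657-61313817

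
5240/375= 13+73/75 = 13.97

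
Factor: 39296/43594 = 64/71 = 2^6*71^( - 1) 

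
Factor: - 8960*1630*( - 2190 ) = 2^10 * 3^1*5^3*7^1*73^1*163^1 = 31984512000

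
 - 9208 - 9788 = - 18996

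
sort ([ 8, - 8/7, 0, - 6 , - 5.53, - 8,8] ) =[ - 8, -6, - 5.53,-8/7,0, 8,8 ] 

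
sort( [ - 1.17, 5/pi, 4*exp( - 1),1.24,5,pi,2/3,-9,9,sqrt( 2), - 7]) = [ - 9, - 7, - 1.17, 2/3,  1.24,sqrt(2),4* exp(-1),5/pi, pi, 5,9]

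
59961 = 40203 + 19758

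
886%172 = 26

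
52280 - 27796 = 24484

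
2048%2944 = 2048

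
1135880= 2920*389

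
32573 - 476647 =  -444074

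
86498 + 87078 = 173576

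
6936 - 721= 6215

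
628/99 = 6+34/99 = 6.34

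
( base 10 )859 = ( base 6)3551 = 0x35b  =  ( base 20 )22j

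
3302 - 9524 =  - 6222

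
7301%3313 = 675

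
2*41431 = 82862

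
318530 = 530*601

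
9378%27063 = 9378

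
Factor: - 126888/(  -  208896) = 2^(-9 )*311^1 = 311/512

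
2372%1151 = 70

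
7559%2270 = 749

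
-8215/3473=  - 8215/3473= - 2.37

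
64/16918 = 32/8459 = 0.00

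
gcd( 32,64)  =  32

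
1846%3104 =1846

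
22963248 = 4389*5232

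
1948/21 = 1948/21 = 92.76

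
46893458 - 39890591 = 7002867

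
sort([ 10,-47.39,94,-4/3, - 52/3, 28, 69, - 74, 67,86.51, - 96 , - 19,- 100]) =[ - 100,-96, - 74, -47.39,  -  19  , - 52/3, - 4/3,10,28, 67, 69,  86.51, 94] 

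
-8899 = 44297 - 53196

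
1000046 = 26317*38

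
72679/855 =72679/855 =85.00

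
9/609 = 3/203  =  0.01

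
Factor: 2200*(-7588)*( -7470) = 2^6*3^2*5^3*7^1 * 11^1*83^1*271^1 = 124701192000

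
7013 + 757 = 7770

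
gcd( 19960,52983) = 1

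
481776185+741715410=1223491595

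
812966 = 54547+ 758419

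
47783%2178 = 2045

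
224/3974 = 112/1987 = 0.06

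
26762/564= 13381/282  =  47.45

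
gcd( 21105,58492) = 7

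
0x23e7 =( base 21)khe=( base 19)168E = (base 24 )fmn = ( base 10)9191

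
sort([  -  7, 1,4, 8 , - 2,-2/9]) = [-7,  -  2, - 2/9,  1, 4, 8]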